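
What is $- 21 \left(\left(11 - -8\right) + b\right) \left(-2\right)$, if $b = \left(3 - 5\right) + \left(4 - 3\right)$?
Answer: $756$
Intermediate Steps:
$b = -1$ ($b = -2 + \left(4 - 3\right) = -2 + 1 = -1$)
$- 21 \left(\left(11 - -8\right) + b\right) \left(-2\right) = - 21 \left(\left(11 - -8\right) - 1\right) \left(-2\right) = - 21 \left(\left(11 + 8\right) - 1\right) \left(-2\right) = - 21 \left(19 - 1\right) \left(-2\right) = \left(-21\right) 18 \left(-2\right) = \left(-378\right) \left(-2\right) = 756$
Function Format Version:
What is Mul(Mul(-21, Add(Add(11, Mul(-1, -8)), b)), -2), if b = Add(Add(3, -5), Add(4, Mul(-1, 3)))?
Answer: 756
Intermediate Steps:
b = -1 (b = Add(-2, Add(4, -3)) = Add(-2, 1) = -1)
Mul(Mul(-21, Add(Add(11, Mul(-1, -8)), b)), -2) = Mul(Mul(-21, Add(Add(11, Mul(-1, -8)), -1)), -2) = Mul(Mul(-21, Add(Add(11, 8), -1)), -2) = Mul(Mul(-21, Add(19, -1)), -2) = Mul(Mul(-21, 18), -2) = Mul(-378, -2) = 756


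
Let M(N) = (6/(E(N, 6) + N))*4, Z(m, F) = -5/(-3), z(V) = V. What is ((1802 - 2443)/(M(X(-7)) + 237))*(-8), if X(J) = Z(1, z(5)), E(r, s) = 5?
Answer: 25640/1203 ≈ 21.313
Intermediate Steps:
Z(m, F) = 5/3 (Z(m, F) = -5*(-⅓) = 5/3)
X(J) = 5/3
M(N) = 24/(5 + N) (M(N) = (6/(5 + N))*4 = 24/(5 + N))
((1802 - 2443)/(M(X(-7)) + 237))*(-8) = ((1802 - 2443)/(24/(5 + 5/3) + 237))*(-8) = -641/(24/(20/3) + 237)*(-8) = -641/(24*(3/20) + 237)*(-8) = -641/(18/5 + 237)*(-8) = -641/1203/5*(-8) = -641*5/1203*(-8) = -3205/1203*(-8) = 25640/1203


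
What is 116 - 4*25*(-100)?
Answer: 10116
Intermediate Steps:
116 - 4*25*(-100) = 116 - 100*(-100) = 116 + 10000 = 10116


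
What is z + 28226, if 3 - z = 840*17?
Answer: 13949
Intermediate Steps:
z = -14277 (z = 3 - 840*17 = 3 - 1*14280 = 3 - 14280 = -14277)
z + 28226 = -14277 + 28226 = 13949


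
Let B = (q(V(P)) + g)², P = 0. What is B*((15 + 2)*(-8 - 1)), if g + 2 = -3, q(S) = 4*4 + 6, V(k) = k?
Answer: -44217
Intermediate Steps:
q(S) = 22 (q(S) = 16 + 6 = 22)
g = -5 (g = -2 - 3 = -5)
B = 289 (B = (22 - 5)² = 17² = 289)
B*((15 + 2)*(-8 - 1)) = 289*((15 + 2)*(-8 - 1)) = 289*(17*(-9)) = 289*(-153) = -44217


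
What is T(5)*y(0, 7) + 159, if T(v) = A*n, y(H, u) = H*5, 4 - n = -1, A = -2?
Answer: 159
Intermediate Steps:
n = 5 (n = 4 - 1*(-1) = 4 + 1 = 5)
y(H, u) = 5*H
T(v) = -10 (T(v) = -2*5 = -10)
T(5)*y(0, 7) + 159 = -50*0 + 159 = -10*0 + 159 = 0 + 159 = 159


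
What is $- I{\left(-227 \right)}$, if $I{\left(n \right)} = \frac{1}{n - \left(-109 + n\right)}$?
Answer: $- \frac{1}{109} \approx -0.0091743$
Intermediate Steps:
$I{\left(n \right)} = \frac{1}{109}$
$- I{\left(-227 \right)} = \left(-1\right) \frac{1}{109} = - \frac{1}{109}$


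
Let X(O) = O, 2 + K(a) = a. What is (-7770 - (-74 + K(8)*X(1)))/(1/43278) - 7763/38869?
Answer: -12956093234327/38869 ≈ -3.3333e+8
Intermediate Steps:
K(a) = -2 + a
(-7770 - (-74 + K(8)*X(1)))/(1/43278) - 7763/38869 = (-7770 - (-74 + (-2 + 8)*1))/(1/43278) - 7763/38869 = (-7770 - (-74 + 6*1))/(1/43278) - 7763*1/38869 = (-7770 - (-74 + 6))*43278 - 7763/38869 = (-7770 - 1*(-68))*43278 - 7763/38869 = (-7770 + 68)*43278 - 7763/38869 = -7702*43278 - 7763/38869 = -333327156 - 7763/38869 = -12956093234327/38869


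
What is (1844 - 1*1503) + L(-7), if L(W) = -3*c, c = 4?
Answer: 329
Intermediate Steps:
L(W) = -12 (L(W) = -3*4 = -12)
(1844 - 1*1503) + L(-7) = (1844 - 1*1503) - 12 = (1844 - 1503) - 12 = 341 - 12 = 329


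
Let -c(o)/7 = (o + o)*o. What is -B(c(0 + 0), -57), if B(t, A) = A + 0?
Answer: 57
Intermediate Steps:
c(o) = -14*o² (c(o) = -7*(o + o)*o = -7*2*o*o = -14*o²)
B(t, A) = A
-B(c(0 + 0), -57) = -1*(-57) = 57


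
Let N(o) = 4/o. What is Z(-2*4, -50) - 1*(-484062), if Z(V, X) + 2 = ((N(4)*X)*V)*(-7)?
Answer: 481260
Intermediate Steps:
Z(V, X) = -2 - 7*V*X (Z(V, X) = -2 + (((4/4)*X)*V)*(-7) = -2 + (((4*(¼))*X)*V)*(-7) = -2 + ((1*X)*V)*(-7) = -2 + (X*V)*(-7) = -2 + (V*X)*(-7) = -2 - 7*V*X)
Z(-2*4, -50) - 1*(-484062) = (-2 - 7*(-2*4)*(-50)) - 1*(-484062) = (-2 - 7*(-8)*(-50)) + 484062 = (-2 - 2800) + 484062 = -2802 + 484062 = 481260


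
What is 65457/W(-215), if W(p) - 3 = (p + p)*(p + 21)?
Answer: 65457/83423 ≈ 0.78464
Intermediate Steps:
W(p) = 3 + 2*p*(21 + p) (W(p) = 3 + (p + p)*(p + 21) = 3 + (2*p)*(21 + p) = 3 + 2*p*(21 + p))
65457/W(-215) = 65457/(3 + 2*(-215)² + 42*(-215)) = 65457/(3 + 2*46225 - 9030) = 65457/(3 + 92450 - 9030) = 65457/83423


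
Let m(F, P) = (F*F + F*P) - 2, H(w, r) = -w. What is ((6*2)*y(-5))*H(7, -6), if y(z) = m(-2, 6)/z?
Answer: -168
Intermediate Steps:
m(F, P) = -2 + F**2 + F*P (m(F, P) = (F**2 + F*P) - 2 = -2 + F**2 + F*P)
y(z) = -10/z (y(z) = (-2 + (-2)**2 - 2*6)/z = (-2 + 4 - 12)/z = -10/z)
((6*2)*y(-5))*H(7, -6) = ((6*2)*(-10/(-5)))*(-1*7) = (12*(-10*(-1/5)))*(-7) = (12*2)*(-7) = 24*(-7) = -168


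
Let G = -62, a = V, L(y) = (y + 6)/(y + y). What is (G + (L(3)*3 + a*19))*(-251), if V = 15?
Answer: -114205/2 ≈ -57103.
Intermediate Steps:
L(y) = (6 + y)/(2*y) (L(y) = (6 + y)/((2*y)) = (6 + y)*(1/(2*y)) = (6 + y)/(2*y))
a = 15
(G + (L(3)*3 + a*19))*(-251) = (-62 + (((½)*(6 + 3)/3)*3 + 15*19))*(-251) = (-62 + (((½)*(⅓)*9)*3 + 285))*(-251) = (-62 + ((3/2)*3 + 285))*(-251) = (-62 + (9/2 + 285))*(-251) = (-62 + 579/2)*(-251) = (455/2)*(-251) = -114205/2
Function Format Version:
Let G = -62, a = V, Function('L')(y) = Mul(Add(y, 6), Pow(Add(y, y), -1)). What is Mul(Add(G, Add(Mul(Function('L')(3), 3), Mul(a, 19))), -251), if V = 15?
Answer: Rational(-114205, 2) ≈ -57103.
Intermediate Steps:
Function('L')(y) = Mul(Rational(1, 2), Pow(y, -1), Add(6, y)) (Function('L')(y) = Mul(Add(6, y), Pow(Mul(2, y), -1)) = Mul(Add(6, y), Mul(Rational(1, 2), Pow(y, -1))) = Mul(Rational(1, 2), Pow(y, -1), Add(6, y)))
a = 15
Mul(Add(G, Add(Mul(Function('L')(3), 3), Mul(a, 19))), -251) = Mul(Add(-62, Add(Mul(Mul(Rational(1, 2), Pow(3, -1), Add(6, 3)), 3), Mul(15, 19))), -251) = Mul(Add(-62, Add(Mul(Mul(Rational(1, 2), Rational(1, 3), 9), 3), 285)), -251) = Mul(Add(-62, Add(Mul(Rational(3, 2), 3), 285)), -251) = Mul(Add(-62, Add(Rational(9, 2), 285)), -251) = Mul(Add(-62, Rational(579, 2)), -251) = Mul(Rational(455, 2), -251) = Rational(-114205, 2)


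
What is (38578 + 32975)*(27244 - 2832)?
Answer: 1746751836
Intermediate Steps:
(38578 + 32975)*(27244 - 2832) = 71553*24412 = 1746751836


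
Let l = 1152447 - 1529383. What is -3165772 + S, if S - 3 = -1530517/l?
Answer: -1193290773267/376936 ≈ -3.1658e+6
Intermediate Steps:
l = -376936
S = 2661325/376936 (S = 3 - 1530517/(-376936) = 3 - 1530517*(-1/376936) = 3 + 1530517/376936 = 2661325/376936 ≈ 7.0604)
-3165772 + S = -3165772 + 2661325/376936 = -1193290773267/376936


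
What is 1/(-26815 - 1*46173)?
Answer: -1/72988 ≈ -1.3701e-5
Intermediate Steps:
1/(-26815 - 1*46173) = 1/(-26815 - 46173) = 1/(-72988) = -1/72988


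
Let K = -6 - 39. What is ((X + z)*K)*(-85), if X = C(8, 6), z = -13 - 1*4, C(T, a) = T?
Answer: -34425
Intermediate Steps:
z = -17 (z = -13 - 4 = -17)
X = 8
K = -45
((X + z)*K)*(-85) = ((8 - 17)*(-45))*(-85) = -9*(-45)*(-85) = 405*(-85) = -34425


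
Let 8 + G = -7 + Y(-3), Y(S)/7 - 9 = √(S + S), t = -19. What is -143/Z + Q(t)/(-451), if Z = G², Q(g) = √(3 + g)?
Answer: (-8040 + 64493*I - 2688*I*√6)/(2706*(-335*I + 112*√6)) ≈ -0.042585 + 0.026005*I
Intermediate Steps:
Y(S) = 63 + 7*√2*√S (Y(S) = 63 + 7*√(S + S) = 63 + 7*√(2*S) = 63 + 7*(√2*√S) = 63 + 7*√2*√S)
G = 48 + 7*I*√6 (G = -8 + (-7 + (63 + 7*√2*√(-3))) = -8 + (-7 + (63 + 7*√2*(I*√3))) = -8 + (-7 + (63 + 7*I*√6)) = -8 + (56 + 7*I*√6) = 48 + 7*I*√6 ≈ 48.0 + 17.146*I)
Z = (48 + 7*I*√6)² ≈ 2010.0 + 1646.1*I
-143/Z + Q(t)/(-451) = -143/(2010 + 672*I*√6) + √(3 - 19)/(-451) = -143/(2010 + 672*I*√6) + √(-16)*(-1/451) = -143/(2010 + 672*I*√6) + (4*I)*(-1/451) = -143/(2010 + 672*I*√6) - 4*I/451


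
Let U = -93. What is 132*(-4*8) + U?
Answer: -4317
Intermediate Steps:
132*(-4*8) + U = 132*(-4*8) - 93 = 132*(-32) - 93 = -4224 - 93 = -4317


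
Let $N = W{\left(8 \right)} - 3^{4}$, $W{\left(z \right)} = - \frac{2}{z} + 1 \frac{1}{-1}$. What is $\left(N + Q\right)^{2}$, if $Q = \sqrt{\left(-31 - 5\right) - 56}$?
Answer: $\frac{106769}{16} - 329 i \sqrt{23} \approx 6673.1 - 1577.8 i$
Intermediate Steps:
$W{\left(z \right)} = -1 - \frac{2}{z}$ ($W{\left(z \right)} = - \frac{2}{z} + 1 \left(-1\right) = - \frac{2}{z} - 1 = -1 - \frac{2}{z}$)
$N = - \frac{329}{4}$ ($N = \frac{-2 - 8}{8} - 3^{4} = \frac{-2 - 8}{8} - 81 = \frac{1}{8} \left(-10\right) - 81 = - \frac{5}{4} - 81 = - \frac{329}{4} \approx -82.25$)
$Q = 2 i \sqrt{23}$ ($Q = \sqrt{\left(-31 - 5\right) - 56} = \sqrt{-36 - 56} = \sqrt{-92} = 2 i \sqrt{23} \approx 9.5917 i$)
$\left(N + Q\right)^{2} = \left(- \frac{329}{4} + 2 i \sqrt{23}\right)^{2}$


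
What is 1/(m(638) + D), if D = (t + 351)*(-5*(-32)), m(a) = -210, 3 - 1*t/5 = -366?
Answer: 1/351150 ≈ 2.8478e-6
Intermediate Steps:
t = 1845 (t = 15 - 5*(-366) = 15 + 1830 = 1845)
D = 351360 (D = (1845 + 351)*(-5*(-32)) = 2196*160 = 351360)
1/(m(638) + D) = 1/(-210 + 351360) = 1/351150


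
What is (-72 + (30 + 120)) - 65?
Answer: 13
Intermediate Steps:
(-72 + (30 + 120)) - 65 = (-72 + 150) - 65 = 78 - 65 = 13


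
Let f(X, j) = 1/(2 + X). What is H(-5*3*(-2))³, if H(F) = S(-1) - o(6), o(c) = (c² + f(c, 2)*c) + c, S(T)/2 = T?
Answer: -5735339/64 ≈ -89615.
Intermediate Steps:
S(T) = 2*T
o(c) = c + c² + c/(2 + c) (o(c) = (c² + c/(2 + c)) + c = c + c² + c/(2 + c))
H(F) = -179/4 (H(F) = 2*(-1) - 6*(1 + (1 + 6)*(2 + 6))/(2 + 6) = -2 - 6*(1 + 7*8)/8 = -2 - 6*(1 + 56)/8 = -2 - 6*57/8 = -2 - 1*171/4 = -2 - 171/4 = -179/4)
H(-5*3*(-2))³ = (-179/4)³ = -5735339/64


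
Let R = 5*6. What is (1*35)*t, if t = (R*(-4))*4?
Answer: -16800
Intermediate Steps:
R = 30
t = -480 (t = (30*(-4))*4 = -120*4 = -480)
(1*35)*t = (1*35)*(-480) = 35*(-480) = -16800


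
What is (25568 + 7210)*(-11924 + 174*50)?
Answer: -105676272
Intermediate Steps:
(25568 + 7210)*(-11924 + 174*50) = 32778*(-11924 + 8700) = 32778*(-3224) = -105676272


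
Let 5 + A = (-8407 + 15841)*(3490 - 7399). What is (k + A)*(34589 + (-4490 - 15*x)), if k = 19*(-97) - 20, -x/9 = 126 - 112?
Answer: -929644292886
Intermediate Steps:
x = -126 (x = -9*(126 - 112) = -9*14 = -126)
k = -1863 (k = -1843 - 20 = -1863)
A = -29059511 (A = -5 + (-8407 + 15841)*(3490 - 7399) = -5 + 7434*(-3909) = -5 - 29059506 = -29059511)
(k + A)*(34589 + (-4490 - 15*x)) = (-1863 - 29059511)*(34589 + (-4490 - 15*(-126))) = -29061374*(34589 + (-4490 - 1*(-1890))) = -29061374*(34589 + (-4490 + 1890)) = -29061374*(34589 - 2600) = -29061374*31989 = -929644292886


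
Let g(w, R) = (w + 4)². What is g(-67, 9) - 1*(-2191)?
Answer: 6160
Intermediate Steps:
g(w, R) = (4 + w)²
g(-67, 9) - 1*(-2191) = (4 - 67)² - 1*(-2191) = (-63)² + 2191 = 3969 + 2191 = 6160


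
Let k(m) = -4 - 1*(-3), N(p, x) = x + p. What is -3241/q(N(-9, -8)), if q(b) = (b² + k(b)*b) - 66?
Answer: -3241/240 ≈ -13.504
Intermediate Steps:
N(p, x) = p + x
k(m) = -1 (k(m) = -4 + 3 = -1)
q(b) = -66 + b² - b (q(b) = (b² - b) - 66 = -66 + b² - b)
-3241/q(N(-9, -8)) = -3241/(-66 + (-9 - 8)² - (-9 - 8)) = -3241/(-66 + (-17)² - 1*(-17)) = -3241/(-66 + 289 + 17) = -3241/240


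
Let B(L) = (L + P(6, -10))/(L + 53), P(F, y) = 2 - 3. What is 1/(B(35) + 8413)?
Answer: 44/370189 ≈ 0.00011886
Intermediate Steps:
P(F, y) = -1
B(L) = (-1 + L)/(53 + L) (B(L) = (L - 1)/(L + 53) = (-1 + L)/(53 + L))
1/(B(35) + 8413) = 1/((-1 + 35)/(53 + 35) + 8413) = 1/(34/88 + 8413) = 1/((1/88)*34 + 8413) = 1/(17/44 + 8413) = 1/(370189/44) = 44/370189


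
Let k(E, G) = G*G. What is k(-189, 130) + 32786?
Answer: 49686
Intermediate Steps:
k(E, G) = G²
k(-189, 130) + 32786 = 130² + 32786 = 16900 + 32786 = 49686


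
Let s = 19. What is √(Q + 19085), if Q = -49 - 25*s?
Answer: √18561 ≈ 136.24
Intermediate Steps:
Q = -524 (Q = -49 - 25*19 = -49 - 475 = -524)
√(Q + 19085) = √(-524 + 19085) = √18561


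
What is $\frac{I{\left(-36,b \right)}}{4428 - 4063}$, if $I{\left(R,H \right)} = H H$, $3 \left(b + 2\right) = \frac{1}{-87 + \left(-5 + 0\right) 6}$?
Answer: $\frac{494209}{44968365} \approx 0.01099$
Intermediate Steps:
$b = - \frac{703}{351}$ ($b = -2 + \frac{1}{3 \left(-87 + \left(-5 + 0\right) 6\right)} = -2 + \frac{1}{3 \left(-87 - 30\right)} = -2 + \frac{1}{3 \left(-117\right)} = -2 + \frac{1}{3} \left(- \frac{1}{117}\right) = -2 - \frac{1}{351} = - \frac{703}{351} \approx -2.0028$)
$I{\left(R,H \right)} = H^{2}$
$\frac{I{\left(-36,b \right)}}{4428 - 4063} = \frac{\left(- \frac{703}{351}\right)^{2}}{4428 - 4063} = \frac{494209}{123201 \cdot 365} = \frac{494209}{123201} \cdot \frac{1}{365} = \frac{494209}{44968365}$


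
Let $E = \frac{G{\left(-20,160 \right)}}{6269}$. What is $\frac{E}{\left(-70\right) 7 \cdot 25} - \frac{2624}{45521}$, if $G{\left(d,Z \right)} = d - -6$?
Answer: $- \frac{2056225497}{35671393625} \approx -0.057644$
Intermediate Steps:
$G{\left(d,Z \right)} = 6 + d$ ($G{\left(d,Z \right)} = d + 6 = 6 + d$)
$E = - \frac{14}{6269}$ ($E = \frac{6 - 20}{6269} = \left(-14\right) \frac{1}{6269} = - \frac{14}{6269} \approx -0.0022332$)
$\frac{E}{\left(-70\right) 7 \cdot 25} - \frac{2624}{45521} = - \frac{14}{6269 \left(- 70 \cdot 7 \cdot 25\right)} - \frac{2624}{45521} = - \frac{14}{6269 \left(\left(-70\right) 175\right)} - \frac{2624}{45521} = - \frac{14}{6269 \left(-12250\right)} - \frac{2624}{45521} = \left(- \frac{14}{6269}\right) \left(- \frac{1}{12250}\right) - \frac{2624}{45521} = \frac{1}{5485375} - \frac{2624}{45521} = - \frac{2056225497}{35671393625}$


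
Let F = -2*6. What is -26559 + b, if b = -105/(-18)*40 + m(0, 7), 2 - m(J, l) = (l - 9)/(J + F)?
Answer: -157943/6 ≈ -26324.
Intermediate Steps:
F = -12
m(J, l) = 2 - (-9 + l)/(-12 + J) (m(J, l) = 2 - (l - 9)/(J - 12) = 2 - (-9 + l)/(-12 + J))
b = 1411/6 (b = -105/(-18)*40 + (-15 - 1*7 + 2*0)/(-12 + 0) = -105*(-1/18)*40 + (-15 - 7 + 0)/(-12) = (35/6)*40 - 1/12*(-22) = 700/3 + 11/6 = 1411/6 ≈ 235.17)
-26559 + b = -26559 + 1411/6 = -157943/6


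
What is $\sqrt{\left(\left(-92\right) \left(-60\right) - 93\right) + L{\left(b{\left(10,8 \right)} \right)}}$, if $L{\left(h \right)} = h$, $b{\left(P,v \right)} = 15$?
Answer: $\sqrt{5442} \approx 73.77$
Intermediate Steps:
$\sqrt{\left(\left(-92\right) \left(-60\right) - 93\right) + L{\left(b{\left(10,8 \right)} \right)}} = \sqrt{\left(\left(-92\right) \left(-60\right) - 93\right) + 15} = \sqrt{\left(5520 - 93\right) + 15} = \sqrt{5427 + 15} = \sqrt{5442}$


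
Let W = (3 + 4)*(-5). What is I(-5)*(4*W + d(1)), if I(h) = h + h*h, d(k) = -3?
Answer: -2860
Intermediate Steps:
W = -35 (W = 7*(-5) = -35)
I(h) = h + h**2
I(-5)*(4*W + d(1)) = (-5*(1 - 5))*(4*(-35) - 3) = (-5*(-4))*(-140 - 3) = 20*(-143) = -2860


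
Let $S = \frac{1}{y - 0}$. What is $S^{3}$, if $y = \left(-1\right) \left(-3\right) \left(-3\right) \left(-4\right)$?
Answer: $\frac{1}{46656} \approx 2.1433 \cdot 10^{-5}$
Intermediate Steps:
$y = 36$ ($y = 3 \left(-3\right) \left(-4\right) = \left(-9\right) \left(-4\right) = 36$)
$S = \frac{1}{36}$ ($S = \frac{1}{36 - 0} = \frac{1}{36 + 0} = \frac{1}{36} \approx 0.027778$)
$S^{3} = \left(\frac{1}{36}\right)^{3} = \frac{1}{46656}$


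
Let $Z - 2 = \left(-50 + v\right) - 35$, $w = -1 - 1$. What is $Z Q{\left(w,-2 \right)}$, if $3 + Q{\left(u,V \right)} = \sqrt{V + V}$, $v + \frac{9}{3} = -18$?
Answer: $312 - 208 i \approx 312.0 - 208.0 i$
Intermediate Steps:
$v = -21$ ($v = -3 - 18 = -21$)
$w = -2$ ($w = -1 - 1 = -2$)
$Z = -104$ ($Z = 2 - 106 = -104$)
$Q{\left(u,V \right)} = -3 + \sqrt{2} \sqrt{V}$ ($Q{\left(u,V \right)} = -3 + \sqrt{V + V} = -3 + \sqrt{2 V} = -3 + \sqrt{2} \sqrt{V}$)
$Z Q{\left(w,-2 \right)} = - 104 \left(-3 + \sqrt{2} \sqrt{-2}\right) = - 104 \left(-3 + \sqrt{2} i \sqrt{2}\right) = - 104 \left(-3 + 2 i\right) = 312 - 208 i$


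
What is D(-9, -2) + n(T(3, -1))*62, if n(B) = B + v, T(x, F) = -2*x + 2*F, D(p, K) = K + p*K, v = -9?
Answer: -1038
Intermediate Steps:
D(p, K) = K + K*p
n(B) = -9 + B (n(B) = B - 9 = -9 + B)
D(-9, -2) + n(T(3, -1))*62 = -2*(1 - 9) + (-9 + (-2*3 + 2*(-1)))*62 = -2*(-8) + (-9 + (-6 - 2))*62 = 16 + (-9 - 8)*62 = 16 - 17*62 = 16 - 1054 = -1038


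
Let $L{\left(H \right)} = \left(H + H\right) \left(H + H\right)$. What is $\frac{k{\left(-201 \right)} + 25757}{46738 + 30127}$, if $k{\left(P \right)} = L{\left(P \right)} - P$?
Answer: $\frac{187562}{76865} \approx 2.4401$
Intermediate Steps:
$L{\left(H \right)} = 4 H^{2}$ ($L{\left(H \right)} = 2 H 2 H = 4 H^{2}$)
$k{\left(P \right)} = - P + 4 P^{2}$ ($k{\left(P \right)} = 4 P^{2} - P = - P + 4 P^{2}$)
$\frac{k{\left(-201 \right)} + 25757}{46738 + 30127} = \frac{- 201 \left(-1 + 4 \left(-201\right)\right) + 25757}{46738 + 30127} = \frac{- 201 \left(-1 - 804\right) + 25757}{76865} = \left(\left(-201\right) \left(-805\right) + 25757\right) \frac{1}{76865} = \left(161805 + 25757\right) \frac{1}{76865} = 187562 \cdot \frac{1}{76865} = \frac{187562}{76865}$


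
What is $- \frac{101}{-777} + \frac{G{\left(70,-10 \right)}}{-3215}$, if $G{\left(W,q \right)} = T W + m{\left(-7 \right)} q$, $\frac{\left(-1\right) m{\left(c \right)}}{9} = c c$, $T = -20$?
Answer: $- \frac{402811}{499611} \approx -0.80625$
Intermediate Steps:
$m{\left(c \right)} = - 9 c^{2}$ ($m{\left(c \right)} = - 9 c c = - 9 c^{2}$)
$G{\left(W,q \right)} = - 441 q - 20 W$ ($G{\left(W,q \right)} = - 20 W + - 9 \left(-7\right)^{2} q = - 20 W + \left(-9\right) 49 q = - 20 W - 441 q = - 441 q - 20 W$)
$- \frac{101}{-777} + \frac{G{\left(70,-10 \right)}}{-3215} = - \frac{101}{-777} + \frac{\left(-441\right) \left(-10\right) - 1400}{-3215} = \left(-101\right) \left(- \frac{1}{777}\right) + \left(4410 - 1400\right) \left(- \frac{1}{3215}\right) = \frac{101}{777} + 3010 \left(- \frac{1}{3215}\right) = \frac{101}{777} - \frac{602}{643} = - \frac{402811}{499611}$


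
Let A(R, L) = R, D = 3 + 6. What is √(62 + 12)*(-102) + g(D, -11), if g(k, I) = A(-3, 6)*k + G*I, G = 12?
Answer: -159 - 102*√74 ≈ -1036.4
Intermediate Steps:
D = 9
g(k, I) = -3*k + 12*I
√(62 + 12)*(-102) + g(D, -11) = √(62 + 12)*(-102) + (-3*9 + 12*(-11)) = √74*(-102) + (-27 - 132) = -102*√74 - 159 = -159 - 102*√74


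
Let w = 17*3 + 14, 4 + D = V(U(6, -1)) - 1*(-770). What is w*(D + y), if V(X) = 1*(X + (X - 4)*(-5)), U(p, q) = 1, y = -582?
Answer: 13000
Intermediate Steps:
V(X) = 20 - 4*X (V(X) = 1*(X + (-4 + X)*(-5)) = 1*(X + (20 - 5*X)) = 1*(20 - 4*X) = 20 - 4*X)
D = 782 (D = -4 + ((20 - 4*1) - 1*(-770)) = -4 + ((20 - 4) + 770) = -4 + (16 + 770) = -4 + 786 = 782)
w = 65 (w = 51 + 14 = 65)
w*(D + y) = 65*(782 - 582) = 65*200 = 13000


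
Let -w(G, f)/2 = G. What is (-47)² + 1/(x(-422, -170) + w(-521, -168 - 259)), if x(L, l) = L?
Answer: 1369581/620 ≈ 2209.0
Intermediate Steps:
w(G, f) = -2*G
(-47)² + 1/(x(-422, -170) + w(-521, -168 - 259)) = (-47)² + 1/(-422 - 2*(-521)) = 2209 + 1/(-422 + 1042) = 2209 + 1/620 = 1369581/620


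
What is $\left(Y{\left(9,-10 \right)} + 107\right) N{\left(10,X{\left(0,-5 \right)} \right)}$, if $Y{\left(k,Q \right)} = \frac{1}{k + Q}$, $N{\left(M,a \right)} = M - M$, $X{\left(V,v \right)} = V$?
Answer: $0$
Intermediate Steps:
$N{\left(M,a \right)} = 0$
$Y{\left(k,Q \right)} = \frac{1}{Q + k}$
$\left(Y{\left(9,-10 \right)} + 107\right) N{\left(10,X{\left(0,-5 \right)} \right)} = \left(\frac{1}{-10 + 9} + 107\right) 0 = \left(\frac{1}{-1} + 107\right) 0 = \left(-1 + 107\right) 0 = 106 \cdot 0 = 0$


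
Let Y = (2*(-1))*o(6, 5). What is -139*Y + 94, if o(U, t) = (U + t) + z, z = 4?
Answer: 4264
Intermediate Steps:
o(U, t) = 4 + U + t (o(U, t) = (U + t) + 4 = 4 + U + t)
Y = -30 (Y = (2*(-1))*(4 + 6 + 5) = -2*15 = -30)
-139*Y + 94 = -139*(-30) + 94 = 4170 + 94 = 4264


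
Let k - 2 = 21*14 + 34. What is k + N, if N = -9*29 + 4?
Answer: 73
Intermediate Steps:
k = 330 (k = 2 + (21*14 + 34) = 2 + (294 + 34) = 2 + 328 = 330)
N = -257 (N = -261 + 4 = -257)
k + N = 330 - 257 = 73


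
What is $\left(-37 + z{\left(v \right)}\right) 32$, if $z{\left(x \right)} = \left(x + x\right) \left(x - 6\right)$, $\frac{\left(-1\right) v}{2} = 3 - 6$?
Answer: $-1184$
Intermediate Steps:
$v = 6$ ($v = - 2 \left(3 - 6\right) = \left(-2\right) \left(-3\right) = 6$)
$z{\left(x \right)} = 2 x \left(-6 + x\right)$
$\left(-37 + z{\left(v \right)}\right) 32 = \left(-37 + 2 \cdot 6 \left(-6 + 6\right)\right) 32 = \left(-37 + 2 \cdot 6 \cdot 0\right) 32 = \left(-37 + 0\right) 32 = \left(-37\right) 32 = -1184$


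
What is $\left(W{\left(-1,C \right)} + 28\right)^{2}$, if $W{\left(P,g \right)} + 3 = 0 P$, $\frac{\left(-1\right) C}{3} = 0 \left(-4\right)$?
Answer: $625$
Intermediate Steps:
$C = 0$ ($C = - 3 \cdot 0 \left(-4\right) = \left(-3\right) 0 = 0$)
$W{\left(P,g \right)} = -3$ ($W{\left(P,g \right)} = -3 + 0 P = -3 + 0 = -3$)
$\left(W{\left(-1,C \right)} + 28\right)^{2} = \left(-3 + 28\right)^{2} = 25^{2} = 625$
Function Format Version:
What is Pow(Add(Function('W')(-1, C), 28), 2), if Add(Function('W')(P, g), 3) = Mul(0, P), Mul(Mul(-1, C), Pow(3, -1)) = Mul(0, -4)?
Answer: 625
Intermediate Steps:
C = 0 (C = Mul(-3, Mul(0, -4)) = Mul(-3, 0) = 0)
Function('W')(P, g) = -3 (Function('W')(P, g) = Add(-3, Mul(0, P)) = Add(-3, 0) = -3)
Pow(Add(Function('W')(-1, C), 28), 2) = Pow(Add(-3, 28), 2) = Pow(25, 2) = 625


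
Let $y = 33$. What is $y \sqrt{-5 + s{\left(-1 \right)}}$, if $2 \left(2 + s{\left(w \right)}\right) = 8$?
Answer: $33 i \sqrt{3} \approx 57.158 i$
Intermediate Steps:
$s{\left(w \right)} = 2$ ($s{\left(w \right)} = -2 + \frac{1}{2} \cdot 8 = -2 + 4 = 2$)
$y \sqrt{-5 + s{\left(-1 \right)}} = 33 \sqrt{-5 + 2} = 33 \sqrt{-3} = 33 i \sqrt{3}$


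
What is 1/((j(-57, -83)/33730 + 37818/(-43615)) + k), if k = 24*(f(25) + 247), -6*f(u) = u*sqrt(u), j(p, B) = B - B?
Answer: 3965/21518582 ≈ 0.00018426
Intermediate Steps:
j(p, B) = 0
f(u) = -u**(3/2)/6 (f(u) = -u*sqrt(u)/6 = -u**(3/2)/6)
k = 5428 (k = 24*(-25**(3/2)/6 + 247) = 24*(-1/6*125 + 247) = 24*(-125/6 + 247) = 24*(1357/6) = 5428)
1/((j(-57, -83)/33730 + 37818/(-43615)) + k) = 1/((0/33730 + 37818/(-43615)) + 5428) = 1/((0*(1/33730) + 37818*(-1/43615)) + 5428) = 1/((0 - 3438/3965) + 5428) = 1/(-3438/3965 + 5428) = 1/(21518582/3965) = 3965/21518582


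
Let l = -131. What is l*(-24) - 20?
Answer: 3124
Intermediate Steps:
l*(-24) - 20 = -131*(-24) - 20 = 3144 - 20 = 3124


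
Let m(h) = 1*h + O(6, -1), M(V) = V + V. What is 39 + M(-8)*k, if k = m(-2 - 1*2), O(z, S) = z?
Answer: 7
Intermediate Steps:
M(V) = 2*V
m(h) = 6 + h (m(h) = 1*h + 6 = h + 6 = 6 + h)
k = 2 (k = 6 + (-2 - 1*2) = 6 + (-2 - 2) = 6 - 4 = 2)
39 + M(-8)*k = 39 + (2*(-8))*2 = 39 - 16*2 = 39 - 32 = 7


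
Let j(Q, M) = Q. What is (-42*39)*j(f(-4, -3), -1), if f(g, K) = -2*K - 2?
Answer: -6552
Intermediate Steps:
f(g, K) = -2 - 2*K
(-42*39)*j(f(-4, -3), -1) = (-42*39)*(-2 - 2*(-3)) = -1638*(-2 + 6) = -1638*4 = -6552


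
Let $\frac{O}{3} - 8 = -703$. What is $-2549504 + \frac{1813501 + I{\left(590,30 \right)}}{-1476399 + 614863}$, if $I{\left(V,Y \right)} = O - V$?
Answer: $- \frac{1098245644485}{430768} \approx -2.5495 \cdot 10^{6}$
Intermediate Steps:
$O = -2085$ ($O = 24 + 3 \left(-703\right) = 24 - 2109 = -2085$)
$I{\left(V,Y \right)} = -2085 - V$
$-2549504 + \frac{1813501 + I{\left(590,30 \right)}}{-1476399 + 614863} = -2549504 + \frac{1813501 - 2675}{-1476399 + 614863} = -2549504 + \frac{1813501 - 2675}{-861536} = -2549504 + \left(1813501 - 2675\right) \left(- \frac{1}{861536}\right) = -2549504 + 1810826 \left(- \frac{1}{861536}\right) = -2549504 - \frac{905413}{430768} = - \frac{1098245644485}{430768}$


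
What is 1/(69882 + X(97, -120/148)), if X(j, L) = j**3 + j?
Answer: 1/982652 ≈ 1.0177e-6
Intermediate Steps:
X(j, L) = j + j**3
1/(69882 + X(97, -120/148)) = 1/(69882 + (97 + 97**3)) = 1/(69882 + (97 + 912673)) = 1/(69882 + 912770) = 1/982652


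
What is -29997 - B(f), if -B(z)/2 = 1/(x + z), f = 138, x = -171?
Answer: -989903/33 ≈ -29997.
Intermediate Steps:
B(z) = -2/(-171 + z)
-29997 - B(f) = -29997 - (-2)/(-171 + 138) = -29997 - (-2)/(-33) = -29997 - (-2)*(-1)/33 = -29997 - 1*2/33 = -29997 - 2/33 = -989903/33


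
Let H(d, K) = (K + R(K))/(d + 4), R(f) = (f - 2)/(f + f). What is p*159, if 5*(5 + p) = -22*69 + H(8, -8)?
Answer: -7853911/160 ≈ -49087.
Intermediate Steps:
R(f) = (-2 + f)/(2*f) (R(f) = (-2 + f)/((2*f)) = (-2 + f)*(1/(2*f)) = (-2 + f)/(2*f))
H(d, K) = (K + (-2 + K)/(2*K))/(4 + d) (H(d, K) = (K + (-2 + K)/(2*K))/(d + 4) = (K + (-2 + K)/(2*K))/(4 + d))
p = -148187/480 (p = -5 + (-22*69 + (-1 + (-8)² + (½)*(-8))/((-8)*(4 + 8)))/5 = -5 + (-1518 - ⅛*(-1 + 64 - 4)/12)/5 = -5 + (-1518 - ⅛*1/12*59)/5 = -5 + (-1518 - 59/96)/5 = -5 + (⅕)*(-145787/96) = -5 - 145787/480 = -148187/480 ≈ -308.72)
p*159 = -148187/480*159 = -7853911/160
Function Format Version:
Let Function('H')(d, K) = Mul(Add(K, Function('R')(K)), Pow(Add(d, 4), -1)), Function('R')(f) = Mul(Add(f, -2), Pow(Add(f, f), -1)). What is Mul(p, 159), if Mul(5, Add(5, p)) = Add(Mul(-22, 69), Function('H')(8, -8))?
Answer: Rational(-7853911, 160) ≈ -49087.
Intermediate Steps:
Function('R')(f) = Mul(Rational(1, 2), Pow(f, -1), Add(-2, f)) (Function('R')(f) = Mul(Add(-2, f), Pow(Mul(2, f), -1)) = Mul(Add(-2, f), Mul(Rational(1, 2), Pow(f, -1))) = Mul(Rational(1, 2), Pow(f, -1), Add(-2, f)))
Function('H')(d, K) = Mul(Pow(Add(4, d), -1), Add(K, Mul(Rational(1, 2), Pow(K, -1), Add(-2, K)))) (Function('H')(d, K) = Mul(Add(K, Mul(Rational(1, 2), Pow(K, -1), Add(-2, K))), Pow(Add(d, 4), -1)) = Mul(Add(K, Mul(Rational(1, 2), Pow(K, -1), Add(-2, K))), Pow(Add(4, d), -1)) = Mul(Pow(Add(4, d), -1), Add(K, Mul(Rational(1, 2), Pow(K, -1), Add(-2, K)))))
p = Rational(-148187, 480) (p = Add(-5, Mul(Rational(1, 5), Add(Mul(-22, 69), Mul(Pow(-8, -1), Pow(Add(4, 8), -1), Add(-1, Pow(-8, 2), Mul(Rational(1, 2), -8)))))) = Add(-5, Mul(Rational(1, 5), Add(-1518, Mul(Rational(-1, 8), Pow(12, -1), Add(-1, 64, -4))))) = Add(-5, Mul(Rational(1, 5), Add(-1518, Mul(Rational(-1, 8), Rational(1, 12), 59)))) = Add(-5, Mul(Rational(1, 5), Add(-1518, Rational(-59, 96)))) = Add(-5, Mul(Rational(1, 5), Rational(-145787, 96))) = Add(-5, Rational(-145787, 480)) = Rational(-148187, 480) ≈ -308.72)
Mul(p, 159) = Mul(Rational(-148187, 480), 159) = Rational(-7853911, 160)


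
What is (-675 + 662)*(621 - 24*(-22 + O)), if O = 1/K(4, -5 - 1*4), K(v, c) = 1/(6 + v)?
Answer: -11817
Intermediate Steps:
O = 10 (O = 1/(1/(6 + 4)) = 1/(1/10) = 1/(⅒) = 10)
(-675 + 662)*(621 - 24*(-22 + O)) = (-675 + 662)*(621 - 24*(-22 + 10)) = -13*(621 - 24*(-12)) = -13*(621 + 288) = -13*909 = -11817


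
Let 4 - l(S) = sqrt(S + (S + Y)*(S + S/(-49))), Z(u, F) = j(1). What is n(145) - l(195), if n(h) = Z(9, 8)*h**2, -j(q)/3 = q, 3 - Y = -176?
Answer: -63079 + sqrt(3510195)/7 ≈ -62811.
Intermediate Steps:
Y = 179 (Y = 3 - 1*(-176) = 3 + 176 = 179)
j(q) = -3*q
Z(u, F) = -3 (Z(u, F) = -3*1 = -3)
l(S) = 4 - sqrt(S + 48*S*(179 + S)/49) (l(S) = 4 - sqrt(S + (S + 179)*(S + S/(-49))) = 4 - sqrt(S + (179 + S)*(S + S*(-1/49))) = 4 - sqrt(S + (179 + S)*(S - S/49)) = 4 - sqrt(S + (179 + S)*(48*S/49)) = 4 - sqrt(S + 48*S*(179 + S)/49))
n(h) = -3*h**2
n(145) - l(195) = -3*145**2 - (4 - sqrt(195)*sqrt(8641 + 48*195)/7) = -3*21025 - (4 - sqrt(195)*sqrt(8641 + 9360)/7) = -63075 - (4 - sqrt(3510195)/7) = -63075 + (-4 + sqrt(3510195)/7) = -63079 + sqrt(3510195)/7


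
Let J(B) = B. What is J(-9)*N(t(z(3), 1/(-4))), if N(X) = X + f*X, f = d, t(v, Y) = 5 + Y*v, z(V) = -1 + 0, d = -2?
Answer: 189/4 ≈ 47.250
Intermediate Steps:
z(V) = -1
f = -2
N(X) = -X (N(X) = X - 2*X = -X)
J(-9)*N(t(z(3), 1/(-4))) = -(-9)*(5 - 1/(-4)) = -(-9)*(5 - ¼*(-1)) = -(-9)*(5 + ¼) = -(-9)*21/4 = -9*(-21/4) = 189/4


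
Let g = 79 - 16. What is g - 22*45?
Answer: -927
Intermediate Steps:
g = 63
g - 22*45 = 63 - 22*45 = 63 - 990 = -927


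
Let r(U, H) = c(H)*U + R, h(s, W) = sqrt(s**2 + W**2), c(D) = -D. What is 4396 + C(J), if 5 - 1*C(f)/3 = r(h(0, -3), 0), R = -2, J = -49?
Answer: 4417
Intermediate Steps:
h(s, W) = sqrt(W**2 + s**2)
r(U, H) = -2 - H*U (r(U, H) = (-H)*U - 2 = -H*U - 2 = -2 - H*U)
C(f) = 21 (C(f) = 15 - 3*(-2 - 1*0*sqrt((-3)**2 + 0**2)) = 15 - 3*(-2 - 1*0*sqrt(9 + 0)) = 15 - 3*(-2 - 1*0*sqrt(9)) = 15 - 3*(-2 - 1*0*3) = 15 - 3*(-2 + 0) = 15 - 3*(-2) = 15 + 6 = 21)
4396 + C(J) = 4396 + 21 = 4417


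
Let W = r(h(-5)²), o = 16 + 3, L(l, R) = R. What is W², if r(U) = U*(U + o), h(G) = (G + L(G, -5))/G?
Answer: 8464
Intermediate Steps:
o = 19
h(G) = (-5 + G)/G (h(G) = (G - 5)/G = (-5 + G)/G)
r(U) = U*(19 + U) (r(U) = U*(U + 19) = U*(19 + U))
W = 92 (W = ((-5 - 5)/(-5))²*(19 + ((-5 - 5)/(-5))²) = (-⅕*(-10))²*(19 + (-⅕*(-10))²) = 2²*(19 + 2²) = 4*(19 + 4) = 4*23 = 92)
W² = 92² = 8464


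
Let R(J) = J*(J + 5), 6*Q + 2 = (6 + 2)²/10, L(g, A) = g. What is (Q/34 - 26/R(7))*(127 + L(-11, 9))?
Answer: -59624/1785 ≈ -33.403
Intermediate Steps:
Q = 11/15 (Q = -⅓ + ((6 + 2)²/10)/6 = -⅓ + (8²*(⅒))/6 = -⅓ + (64*(⅒))/6 = -⅓ + (⅙)*(32/5) = -⅓ + 16/15 = 11/15 ≈ 0.73333)
R(J) = J*(5 + J)
(Q/34 - 26/R(7))*(127 + L(-11, 9)) = ((11/15)/34 - 26*1/(7*(5 + 7)))*(127 - 11) = ((11/15)*(1/34) - 26/(7*12))*116 = (11/510 - 26/84)*116 = (11/510 - 26*1/84)*116 = (11/510 - 13/42)*116 = -514/1785*116 = -59624/1785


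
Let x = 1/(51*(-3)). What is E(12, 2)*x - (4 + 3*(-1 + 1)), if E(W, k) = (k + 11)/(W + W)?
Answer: -14701/3672 ≈ -4.0035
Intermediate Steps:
E(W, k) = (11 + k)/(2*W) (E(W, k) = (11 + k)/((2*W)) = (11 + k)*(1/(2*W)) = (11 + k)/(2*W))
x = -1/153 (x = (1/51)*(-1/3) = -1/153 ≈ -0.0065359)
E(12, 2)*x - (4 + 3*(-1 + 1)) = ((1/2)*(11 + 2)/12)*(-1/153) - (4 + 3*(-1 + 1)) = ((1/2)*(1/12)*13)*(-1/153) - (4 + 3*0) = (13/24)*(-1/153) - (4 + 0) = -13/3672 - 1*4 = -13/3672 - 4 = -14701/3672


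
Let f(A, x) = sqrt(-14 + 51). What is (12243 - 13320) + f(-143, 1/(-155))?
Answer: -1077 + sqrt(37) ≈ -1070.9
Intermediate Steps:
f(A, x) = sqrt(37)
(12243 - 13320) + f(-143, 1/(-155)) = (12243 - 13320) + sqrt(37) = -1077 + sqrt(37)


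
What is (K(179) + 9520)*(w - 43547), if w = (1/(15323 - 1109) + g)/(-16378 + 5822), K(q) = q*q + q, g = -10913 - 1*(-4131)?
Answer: -68180468308841935/37510746 ≈ -1.8176e+9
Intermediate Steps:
g = -6782 (g = -10913 + 4131 = -6782)
K(q) = q + q**2 (K(q) = q**2 + q = q + q**2)
w = 96399347/150042984 (w = (1/(15323 - 1109) - 6782)/(-16378 + 5822) = (1/14214 - 6782)/(-10556) = (1/14214 - 6782)*(-1/10556) = -96399347/14214*(-1/10556) = 96399347/150042984 ≈ 0.64248)
(K(179) + 9520)*(w - 43547) = (179*(1 + 179) + 9520)*(96399347/150042984 - 43547) = (179*180 + 9520)*(-6533825424901/150042984) = (32220 + 9520)*(-6533825424901/150042984) = 41740*(-6533825424901/150042984) = -68180468308841935/37510746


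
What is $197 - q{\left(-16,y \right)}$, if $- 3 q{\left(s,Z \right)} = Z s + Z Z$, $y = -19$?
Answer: $\frac{1256}{3} \approx 418.67$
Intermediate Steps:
$q{\left(s,Z \right)} = - \frac{Z^{2}}{3} - \frac{Z s}{3}$ ($q{\left(s,Z \right)} = - \frac{Z s + Z Z}{3} = - \frac{Z s + Z^{2}}{3} = - \frac{Z^{2} + Z s}{3} = - \frac{Z^{2}}{3} - \frac{Z s}{3}$)
$197 - q{\left(-16,y \right)} = 197 - \left(- \frac{1}{3}\right) \left(-19\right) \left(-19 - 16\right) = 197 - \left(- \frac{1}{3}\right) \left(-19\right) \left(-35\right) = 197 - - \frac{665}{3} = 197 + \frac{665}{3} = \frac{1256}{3}$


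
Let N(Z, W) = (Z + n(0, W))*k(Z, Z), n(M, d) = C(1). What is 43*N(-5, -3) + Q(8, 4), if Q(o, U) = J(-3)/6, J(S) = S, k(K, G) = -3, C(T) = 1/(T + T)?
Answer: 580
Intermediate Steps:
C(T) = 1/(2*T)
n(M, d) = ½ (n(M, d) = (½)/1 = (½)*1 = ½)
N(Z, W) = -3/2 - 3*Z (N(Z, W) = (Z + ½)*(-3) = (½ + Z)*(-3) = -3/2 - 3*Z)
Q(o, U) = -½ (Q(o, U) = -3/6 = -3*⅙ = -½)
43*N(-5, -3) + Q(8, 4) = 43*(-3/2 - 3*(-5)) - ½ = 43*(-3/2 + 15) - ½ = 43*(27/2) - ½ = 1161/2 - ½ = 580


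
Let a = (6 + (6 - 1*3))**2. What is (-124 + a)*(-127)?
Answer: 5461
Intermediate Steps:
a = 81 (a = (6 + (6 - 3))**2 = (6 + 3)**2 = 9**2 = 81)
(-124 + a)*(-127) = (-124 + 81)*(-127) = -43*(-127) = 5461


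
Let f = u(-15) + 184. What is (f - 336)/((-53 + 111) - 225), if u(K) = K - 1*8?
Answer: 175/167 ≈ 1.0479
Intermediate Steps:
u(K) = -8 + K (u(K) = K - 8 = -8 + K)
f = 161 (f = (-8 - 15) + 184 = -23 + 184 = 161)
(f - 336)/((-53 + 111) - 225) = (161 - 336)/((-53 + 111) - 225) = -175/(58 - 225) = -175/(-167) = -175*(-1/167) = 175/167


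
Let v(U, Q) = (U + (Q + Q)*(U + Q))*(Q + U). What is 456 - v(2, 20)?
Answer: -18948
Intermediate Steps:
v(U, Q) = (Q + U)*(U + 2*Q*(Q + U)) (v(U, Q) = (U + (2*Q)*(Q + U))*(Q + U) = (U + 2*Q*(Q + U))*(Q + U) = (Q + U)*(U + 2*Q*(Q + U)))
456 - v(2, 20) = 456 - (2² + 2*20³ + 20*2 + 2*20*2² + 4*2*20²) = 456 - (4 + 2*8000 + 40 + 2*20*4 + 4*2*400) = 456 - (4 + 16000 + 40 + 160 + 3200) = 456 - 1*19404 = 456 - 19404 = -18948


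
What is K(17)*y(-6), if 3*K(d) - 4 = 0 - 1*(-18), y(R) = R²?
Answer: 264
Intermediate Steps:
K(d) = 22/3 (K(d) = 4/3 + (0 - 1*(-18))/3 = 4/3 + (0 + 18)/3 = 4/3 + (⅓)*18 = 4/3 + 6 = 22/3)
K(17)*y(-6) = (22/3)*(-6)² = (22/3)*36 = 264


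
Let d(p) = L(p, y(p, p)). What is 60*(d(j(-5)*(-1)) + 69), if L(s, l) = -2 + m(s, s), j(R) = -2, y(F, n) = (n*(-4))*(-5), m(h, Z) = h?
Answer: 4140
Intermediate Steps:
y(F, n) = 20*n (y(F, n) = -4*n*(-5) = 20*n)
L(s, l) = -2 + s
d(p) = -2 + p
60*(d(j(-5)*(-1)) + 69) = 60*((-2 - 2*(-1)) + 69) = 60*((-2 + 2) + 69) = 60*(0 + 69) = 60*69 = 4140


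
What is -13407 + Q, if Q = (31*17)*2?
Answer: -12353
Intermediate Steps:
Q = 1054 (Q = 527*2 = 1054)
-13407 + Q = -13407 + 1054 = -12353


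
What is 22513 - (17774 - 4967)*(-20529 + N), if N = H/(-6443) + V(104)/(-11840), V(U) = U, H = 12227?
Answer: 2507509369167473/9535640 ≈ 2.6296e+8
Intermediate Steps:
N = -18179719/9535640 (N = 12227/(-6443) + 104/(-11840) = 12227*(-1/6443) + 104*(-1/11840) = -12227/6443 - 13/1480 = -18179719/9535640 ≈ -1.9065)
22513 - (17774 - 4967)*(-20529 + N) = 22513 - (17774 - 4967)*(-20529 - 18179719/9535640) = 22513 - 12807*(-195775333279)/9535640 = 22513 - 1*(-2507294693304153/9535640) = 22513 + 2507294693304153/9535640 = 2507509369167473/9535640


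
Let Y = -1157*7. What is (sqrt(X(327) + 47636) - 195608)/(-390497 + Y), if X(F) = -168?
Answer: 48902/99649 - sqrt(11867)/199298 ≈ 0.49020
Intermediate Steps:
Y = -8099
(sqrt(X(327) + 47636) - 195608)/(-390497 + Y) = (sqrt(-168 + 47636) - 195608)/(-390497 - 8099) = (sqrt(47468) - 195608)/(-398596) = (2*sqrt(11867) - 195608)*(-1/398596) = (-195608 + 2*sqrt(11867))*(-1/398596) = 48902/99649 - sqrt(11867)/199298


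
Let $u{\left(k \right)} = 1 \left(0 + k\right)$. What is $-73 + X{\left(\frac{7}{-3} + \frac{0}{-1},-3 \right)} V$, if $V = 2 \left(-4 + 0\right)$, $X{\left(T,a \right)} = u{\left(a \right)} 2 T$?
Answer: $-185$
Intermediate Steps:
$u{\left(k \right)} = k$ ($u{\left(k \right)} = 1 k = k$)
$X{\left(T,a \right)} = 2 T a$ ($X{\left(T,a \right)} = a 2 T = 2 a T = 2 T a$)
$V = -8$ ($V = 2 \left(-4\right) = -8$)
$-73 + X{\left(\frac{7}{-3} + \frac{0}{-1},-3 \right)} V = -73 + 2 \left(\frac{7}{-3} + \frac{0}{-1}\right) \left(-3\right) \left(-8\right) = -73 + 2 \left(7 \left(- \frac{1}{3}\right) + 0 \left(-1\right)\right) \left(-3\right) \left(-8\right) = -73 + 2 \left(- \frac{7}{3} + 0\right) \left(-3\right) \left(-8\right) = -73 + 2 \left(- \frac{7}{3}\right) \left(-3\right) \left(-8\right) = -73 + 14 \left(-8\right) = -73 - 112 = -185$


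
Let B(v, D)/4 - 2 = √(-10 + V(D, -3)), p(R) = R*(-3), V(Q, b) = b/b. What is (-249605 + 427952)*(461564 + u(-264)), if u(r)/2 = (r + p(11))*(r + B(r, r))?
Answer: 109438712916 - 1271257416*I ≈ 1.0944e+11 - 1.2713e+9*I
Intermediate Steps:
V(Q, b) = 1
p(R) = -3*R
B(v, D) = 8 + 12*I (B(v, D) = 8 + 4*√(-10 + 1) = 8 + 4*√(-9) = 8 + 4*(3*I) = 8 + 12*I)
u(r) = 2*(-33 + r)*(8 + r + 12*I) (u(r) = 2*((r - 3*11)*(r + (8 + 12*I))) = 2*((r - 33)*(8 + r + 12*I)) = 2*((-33 + r)*(8 + r + 12*I)) = 2*(-33 + r)*(8 + r + 12*I))
(-249605 + 427952)*(461564 + u(-264)) = (-249605 + 427952)*(461564 + (-528 - 792*I + 2*(-264)² + 2*(-264)*(-25 + 12*I))) = 178347*(461564 + (-528 - 792*I + 2*69696 + (13200 - 6336*I))) = 178347*(461564 + (-528 - 792*I + 139392 + (13200 - 6336*I))) = 178347*(461564 + (152064 - 7128*I)) = 178347*(613628 - 7128*I) = 109438712916 - 1271257416*I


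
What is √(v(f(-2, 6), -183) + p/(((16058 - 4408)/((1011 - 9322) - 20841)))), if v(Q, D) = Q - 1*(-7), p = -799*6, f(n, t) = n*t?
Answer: √16274635027/1165 ≈ 109.50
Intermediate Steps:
p = -4794
v(Q, D) = 7 + Q (v(Q, D) = Q + 7 = 7 + Q)
√(v(f(-2, 6), -183) + p/(((16058 - 4408)/((1011 - 9322) - 20841)))) = √((7 - 2*6) - 4794*((1011 - 9322) - 20841)/(16058 - 4408)) = √((7 - 12) - 4794/(11650/(-8311 - 20841))) = √(-5 - 4794/(11650/(-29152))) = √(-5 - 4794/(11650*(-1/29152))) = √(-5 - 4794/(-5825/14576)) = √(-5 - 4794*(-14576/5825)) = √(-5 + 69877344/5825) = √(69848219/5825) = √16274635027/1165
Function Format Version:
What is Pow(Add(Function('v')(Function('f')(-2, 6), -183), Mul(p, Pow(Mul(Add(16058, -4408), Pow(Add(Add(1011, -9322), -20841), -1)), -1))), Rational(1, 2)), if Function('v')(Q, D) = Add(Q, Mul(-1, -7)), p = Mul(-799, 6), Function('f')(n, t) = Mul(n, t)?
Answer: Mul(Rational(1, 1165), Pow(16274635027, Rational(1, 2))) ≈ 109.50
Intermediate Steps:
p = -4794
Function('v')(Q, D) = Add(7, Q) (Function('v')(Q, D) = Add(Q, 7) = Add(7, Q))
Pow(Add(Function('v')(Function('f')(-2, 6), -183), Mul(p, Pow(Mul(Add(16058, -4408), Pow(Add(Add(1011, -9322), -20841), -1)), -1))), Rational(1, 2)) = Pow(Add(Add(7, Mul(-2, 6)), Mul(-4794, Pow(Mul(Add(16058, -4408), Pow(Add(Add(1011, -9322), -20841), -1)), -1))), Rational(1, 2)) = Pow(Add(Add(7, -12), Mul(-4794, Pow(Mul(11650, Pow(Add(-8311, -20841), -1)), -1))), Rational(1, 2)) = Pow(Add(-5, Mul(-4794, Pow(Mul(11650, Pow(-29152, -1)), -1))), Rational(1, 2)) = Pow(Add(-5, Mul(-4794, Pow(Mul(11650, Rational(-1, 29152)), -1))), Rational(1, 2)) = Pow(Add(-5, Mul(-4794, Pow(Rational(-5825, 14576), -1))), Rational(1, 2)) = Pow(Add(-5, Mul(-4794, Rational(-14576, 5825))), Rational(1, 2)) = Pow(Add(-5, Rational(69877344, 5825)), Rational(1, 2)) = Pow(Rational(69848219, 5825), Rational(1, 2)) = Mul(Rational(1, 1165), Pow(16274635027, Rational(1, 2)))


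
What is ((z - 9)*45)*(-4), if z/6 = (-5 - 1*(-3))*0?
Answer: 1620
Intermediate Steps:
z = 0 (z = 6*((-5 - 1*(-3))*0) = 6*((-5 + 3)*0) = 6*(-2*0) = 6*0 = 0)
((z - 9)*45)*(-4) = ((0 - 9)*45)*(-4) = -9*45*(-4) = -405*(-4) = 1620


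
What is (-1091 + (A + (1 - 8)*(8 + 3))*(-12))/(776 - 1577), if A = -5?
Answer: 107/801 ≈ 0.13358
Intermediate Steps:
(-1091 + (A + (1 - 8)*(8 + 3))*(-12))/(776 - 1577) = (-1091 + (-5 + (1 - 8)*(8 + 3))*(-12))/(776 - 1577) = (-1091 + (-5 - 7*11)*(-12))/(-801) = -(-1091 + (-5 - 77)*(-12))/801 = -(-1091 - 82*(-12))/801 = -(-1091 + 984)/801 = -1/801*(-107) = 107/801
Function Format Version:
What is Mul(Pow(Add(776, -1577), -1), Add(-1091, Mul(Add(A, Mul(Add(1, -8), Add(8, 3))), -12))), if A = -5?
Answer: Rational(107, 801) ≈ 0.13358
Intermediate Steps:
Mul(Pow(Add(776, -1577), -1), Add(-1091, Mul(Add(A, Mul(Add(1, -8), Add(8, 3))), -12))) = Mul(Pow(Add(776, -1577), -1), Add(-1091, Mul(Add(-5, Mul(Add(1, -8), Add(8, 3))), -12))) = Mul(Pow(-801, -1), Add(-1091, Mul(Add(-5, Mul(-7, 11)), -12))) = Mul(Rational(-1, 801), Add(-1091, Mul(Add(-5, -77), -12))) = Mul(Rational(-1, 801), Add(-1091, Mul(-82, -12))) = Mul(Rational(-1, 801), Add(-1091, 984)) = Mul(Rational(-1, 801), -107) = Rational(107, 801)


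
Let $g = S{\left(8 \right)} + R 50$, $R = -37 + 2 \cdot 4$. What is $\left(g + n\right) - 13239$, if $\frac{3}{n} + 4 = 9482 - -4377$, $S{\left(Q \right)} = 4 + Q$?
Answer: $- \frac{203349832}{13855} \approx -14677.0$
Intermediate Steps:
$R = -29$ ($R = -37 + 8 = -29$)
$g = -1438$ ($g = \left(4 + 8\right) - 1450 = 12 - 1450 = -1438$)
$n = \frac{3}{13855}$ ($n = \frac{3}{-4 + \left(9482 - -4377\right)} = \frac{3}{-4 + \left(9482 + 4377\right)} = \frac{3}{-4 + 13859} = \frac{3}{13855} \approx 0.00021653$)
$\left(g + n\right) - 13239 = \left(-1438 + \frac{3}{13855}\right) - 13239 = - \frac{19923487}{13855} - 13239 = - \frac{203349832}{13855}$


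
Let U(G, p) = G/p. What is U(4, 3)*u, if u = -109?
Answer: -436/3 ≈ -145.33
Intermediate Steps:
U(4, 3)*u = (4/3)*(-109) = -436/3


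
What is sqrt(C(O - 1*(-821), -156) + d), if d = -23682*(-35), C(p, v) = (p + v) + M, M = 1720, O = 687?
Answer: 3*sqrt(92438) ≈ 912.11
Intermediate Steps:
C(p, v) = 1720 + p + v (C(p, v) = (p + v) + 1720 = 1720 + p + v)
d = 828870
sqrt(C(O - 1*(-821), -156) + d) = sqrt((1720 + (687 - 1*(-821)) - 156) + 828870) = sqrt((1720 + (687 + 821) - 156) + 828870) = sqrt((1720 + 1508 - 156) + 828870) = sqrt(3072 + 828870) = sqrt(831942) = 3*sqrt(92438)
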